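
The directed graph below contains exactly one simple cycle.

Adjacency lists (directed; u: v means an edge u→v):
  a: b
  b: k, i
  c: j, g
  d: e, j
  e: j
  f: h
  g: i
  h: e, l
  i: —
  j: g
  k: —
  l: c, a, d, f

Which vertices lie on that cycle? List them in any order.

f, h, l

DFS with gray/black marking from l:
l gray
  c gray
    j gray
      g gray
        i gray
        i black
      g black
    j black
    c→g: g black — skip
  c black
  a gray
    b gray
      k gray
      k black
      b→i: i black — skip
    b black
  a black
  d gray
    e gray
      e→j: j black — skip
    e black
    d→j: j black — skip
  d black
  f gray
    h gray
      h→e: e black — skip
      h→l: l is gray → back edge
Back edge closes the cycle l → f → h → l; its vertices are {f, h, l}.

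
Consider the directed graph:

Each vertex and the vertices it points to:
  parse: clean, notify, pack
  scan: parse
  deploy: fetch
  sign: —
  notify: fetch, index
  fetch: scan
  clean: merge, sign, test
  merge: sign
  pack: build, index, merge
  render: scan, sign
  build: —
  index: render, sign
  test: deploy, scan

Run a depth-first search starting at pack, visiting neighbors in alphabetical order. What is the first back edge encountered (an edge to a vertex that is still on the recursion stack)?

fetch→scan

DFS from pack (visiting neighbors in alphabetical order); mark gray on enter, black on exit:
pack gray
  build gray
  build black
  index gray
    render gray
      scan gray
        parse gray
          clean gray
            merge gray
              sign gray
              sign black
            merge black
            clean→sign: sign black — skip
            test gray
              deploy gray
                fetch gray
                  fetch→scan: scan is gray → back edge
First back edge: fetch → scan.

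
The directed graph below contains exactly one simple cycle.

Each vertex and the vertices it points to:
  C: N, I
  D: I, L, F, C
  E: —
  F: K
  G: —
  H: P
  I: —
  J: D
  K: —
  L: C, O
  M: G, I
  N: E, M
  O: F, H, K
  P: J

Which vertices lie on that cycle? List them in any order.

D, H, J, L, O, P

DFS with gray/black marking from D:
D gray
  I gray
  I black
  L gray
    C gray
      N gray
        E gray
        E black
        M gray
          G gray
          G black
          M→I: I black — skip
        M black
      N black
      C→I: I black — skip
    C black
    O gray
      F gray
        K gray
        K black
      F black
      H gray
        P gray
          J gray
            J→D: D is gray → back edge
Back edge closes the cycle D → L → O → H → P → J → D; its vertices are {D, H, J, L, O, P}.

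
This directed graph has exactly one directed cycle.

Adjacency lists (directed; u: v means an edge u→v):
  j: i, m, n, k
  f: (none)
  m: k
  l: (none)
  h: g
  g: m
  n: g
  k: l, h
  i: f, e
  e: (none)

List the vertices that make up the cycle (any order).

g, h, k, m

DFS with gray/black marking from m:
m gray
  k gray
    l gray
    l black
    h gray
      g gray
        g→m: m is gray → back edge
Back edge closes the cycle m → k → h → g → m; its vertices are {g, h, k, m}.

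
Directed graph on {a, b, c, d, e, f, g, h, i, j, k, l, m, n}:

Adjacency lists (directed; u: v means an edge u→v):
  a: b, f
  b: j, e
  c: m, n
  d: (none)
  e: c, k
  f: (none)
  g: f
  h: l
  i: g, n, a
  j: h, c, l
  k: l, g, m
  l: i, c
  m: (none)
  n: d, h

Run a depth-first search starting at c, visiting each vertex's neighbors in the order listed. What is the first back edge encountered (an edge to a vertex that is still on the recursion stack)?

i→n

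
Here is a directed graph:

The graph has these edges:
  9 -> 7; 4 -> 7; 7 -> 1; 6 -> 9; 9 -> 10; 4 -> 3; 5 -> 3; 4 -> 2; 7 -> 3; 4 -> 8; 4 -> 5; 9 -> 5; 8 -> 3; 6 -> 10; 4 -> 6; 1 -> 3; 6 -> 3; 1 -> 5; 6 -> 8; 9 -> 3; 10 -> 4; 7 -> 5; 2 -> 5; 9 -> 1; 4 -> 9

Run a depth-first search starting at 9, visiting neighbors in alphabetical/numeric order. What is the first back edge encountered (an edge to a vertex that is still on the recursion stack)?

6→9

DFS from 9 (visiting neighbors in alphabetical/numeric order); mark gray on enter, black on exit:
9 gray
  1 gray
    3 gray
    3 black
    5 gray
      5→3: 3 black — skip
    5 black
  1 black
  9→3: 3 black — skip
  9→5: 5 black — skip
  7 gray
    7→1: 1 black — skip
    7→3: 3 black — skip
    7→5: 5 black — skip
  7 black
  10 gray
    4 gray
      2 gray
        2→5: 5 black — skip
      2 black
      4→3: 3 black — skip
      4→5: 5 black — skip
      6 gray
        6→3: 3 black — skip
        8 gray
          8→3: 3 black — skip
        8 black
        6→9: 9 is gray → back edge
First back edge: 6 → 9.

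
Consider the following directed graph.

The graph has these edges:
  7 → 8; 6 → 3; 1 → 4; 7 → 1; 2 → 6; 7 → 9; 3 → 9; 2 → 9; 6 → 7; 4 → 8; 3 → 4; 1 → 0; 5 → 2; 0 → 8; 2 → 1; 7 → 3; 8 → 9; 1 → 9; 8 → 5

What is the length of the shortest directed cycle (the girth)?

5

For each vertex v, BFS finds the shortest path from v back to v.
The shortest such closed walk is 5 → 2 → 6 → 7 → 8 → 5, length 5.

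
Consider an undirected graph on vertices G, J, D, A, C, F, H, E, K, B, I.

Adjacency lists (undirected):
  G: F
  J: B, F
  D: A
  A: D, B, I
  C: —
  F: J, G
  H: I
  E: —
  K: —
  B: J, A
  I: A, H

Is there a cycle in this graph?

DFS, tracking each vertex's parent; an edge to a visited non-parent vertex closes a cycle.
Start from E:
visit E (parent –)
visit G (parent –)
  visit F (parent G)
    visit J (parent F)
      visit B (parent J)
        B–J: parent, skip
        visit A (parent B)
          visit D (parent A)
            D–A: parent, skip
          A–B: parent, skip
          visit I (parent A)
            I–A: parent, skip
            visit H (parent I)
              H–I: parent, skip
      J–F: parent, skip
    F–G: parent, skip
visit C (parent –)
visit K (parent –)
No non-parent visited neighbor found — the graph is a forest.

No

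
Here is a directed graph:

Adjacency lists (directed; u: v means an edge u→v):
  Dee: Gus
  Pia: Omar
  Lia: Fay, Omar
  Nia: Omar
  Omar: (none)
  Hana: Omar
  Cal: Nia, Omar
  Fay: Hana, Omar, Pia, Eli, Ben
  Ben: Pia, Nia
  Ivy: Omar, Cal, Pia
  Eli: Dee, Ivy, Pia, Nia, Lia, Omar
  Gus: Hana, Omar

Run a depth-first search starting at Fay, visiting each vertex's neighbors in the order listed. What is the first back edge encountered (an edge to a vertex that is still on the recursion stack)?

DFS from Fay (visiting each vertex's neighbors in the order listed); mark gray on enter, black on exit:
Fay gray
  Hana gray
    Omar gray
    Omar black
  Hana black
  Fay→Omar: Omar black — skip
  Pia gray
    Pia→Omar: Omar black — skip
  Pia black
  Eli gray
    Dee gray
      Gus gray
        Gus→Hana: Hana black — skip
        Gus→Omar: Omar black — skip
      Gus black
    Dee black
    Ivy gray
      Ivy→Omar: Omar black — skip
      Cal gray
        Nia gray
          Nia→Omar: Omar black — skip
        Nia black
        Cal→Omar: Omar black — skip
      Cal black
      Ivy→Pia: Pia black — skip
    Ivy black
    Eli→Pia: Pia black — skip
    Eli→Nia: Nia black — skip
    Lia gray
      Lia→Fay: Fay is gray → back edge
First back edge: Lia → Fay.

Lia->Fay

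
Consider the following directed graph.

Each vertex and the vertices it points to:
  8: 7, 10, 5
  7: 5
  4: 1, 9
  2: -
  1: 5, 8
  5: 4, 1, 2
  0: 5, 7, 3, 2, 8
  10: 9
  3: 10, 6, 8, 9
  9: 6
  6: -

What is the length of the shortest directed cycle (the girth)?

2

For each vertex v, BFS finds the shortest path from v back to v.
The shortest such closed walk is 5 → 1 → 5, length 2.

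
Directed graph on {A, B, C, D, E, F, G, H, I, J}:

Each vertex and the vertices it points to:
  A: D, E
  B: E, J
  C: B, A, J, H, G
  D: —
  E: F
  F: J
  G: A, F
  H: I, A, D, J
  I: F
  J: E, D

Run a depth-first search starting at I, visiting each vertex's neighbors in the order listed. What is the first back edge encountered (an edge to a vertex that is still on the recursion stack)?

E->F

DFS from I (visiting each vertex's neighbors in the order listed); mark gray on enter, black on exit:
I gray
  F gray
    J gray
      E gray
        E→F: F is gray → back edge
First back edge: E → F.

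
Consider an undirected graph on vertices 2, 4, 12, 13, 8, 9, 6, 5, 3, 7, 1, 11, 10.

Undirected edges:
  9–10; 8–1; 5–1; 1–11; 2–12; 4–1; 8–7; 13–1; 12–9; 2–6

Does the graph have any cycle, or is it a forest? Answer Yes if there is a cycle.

DFS, tracking each vertex's parent; an edge to a visited non-parent vertex closes a cycle.
Start from 4:
visit 4 (parent –)
  visit 1 (parent 4)
    visit 8 (parent 1)
      8–1: parent, skip
      visit 7 (parent 8)
        7–8: parent, skip
    visit 13 (parent 1)
      13–1: parent, skip
    1–4: parent, skip
    visit 11 (parent 1)
      11–1: parent, skip
    visit 5 (parent 1)
      5–1: parent, skip
visit 2 (parent –)
  visit 12 (parent 2)
    12–2: parent, skip
    visit 9 (parent 12)
      visit 10 (parent 9)
        10–9: parent, skip
      9–12: parent, skip
  visit 6 (parent 2)
    6–2: parent, skip
visit 3 (parent –)
No non-parent visited neighbor found — the graph is a forest.

No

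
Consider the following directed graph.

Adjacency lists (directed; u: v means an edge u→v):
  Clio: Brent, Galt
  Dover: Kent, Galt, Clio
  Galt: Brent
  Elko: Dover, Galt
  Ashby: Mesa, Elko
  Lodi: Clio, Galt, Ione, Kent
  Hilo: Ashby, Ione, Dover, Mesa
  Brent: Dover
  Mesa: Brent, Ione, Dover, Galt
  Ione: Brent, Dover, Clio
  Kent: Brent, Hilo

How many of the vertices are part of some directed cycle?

A vertex is on a directed cycle iff it belongs to a strongly connected component of size ≥ 2 (or has a self-loop).
The vertices on cycles are {Clio, Elko, Galt, Hilo, Ione, Kent, Mesa, Ashby, Brent, Dover} — 10 in total.

10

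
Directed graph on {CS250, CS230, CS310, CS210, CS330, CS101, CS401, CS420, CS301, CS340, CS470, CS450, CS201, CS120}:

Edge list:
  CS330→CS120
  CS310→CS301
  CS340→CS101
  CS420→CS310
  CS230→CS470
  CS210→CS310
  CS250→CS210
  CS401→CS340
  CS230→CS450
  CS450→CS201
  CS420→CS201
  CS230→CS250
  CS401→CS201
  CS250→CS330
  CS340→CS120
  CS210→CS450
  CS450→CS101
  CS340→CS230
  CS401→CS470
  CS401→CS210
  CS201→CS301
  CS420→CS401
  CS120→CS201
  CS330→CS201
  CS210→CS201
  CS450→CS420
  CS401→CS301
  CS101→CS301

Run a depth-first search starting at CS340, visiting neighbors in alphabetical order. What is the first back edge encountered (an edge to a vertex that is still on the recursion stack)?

DFS from CS340 (visiting neighbors in alphabetical order); mark gray on enter, black on exit:
CS340 gray
  CS101 gray
    CS301 gray
    CS301 black
  CS101 black
  CS120 gray
    CS201 gray
      CS201→CS301: CS301 black — skip
    CS201 black
  CS120 black
  CS230 gray
    CS250 gray
      CS210 gray
        CS210→CS201: CS201 black — skip
        CS310 gray
          CS310→CS301: CS301 black — skip
        CS310 black
        CS450 gray
          CS450→CS101: CS101 black — skip
          CS450→CS201: CS201 black — skip
          CS420 gray
            CS420→CS201: CS201 black — skip
            CS420→CS310: CS310 black — skip
            CS401 gray
              CS401→CS201: CS201 black — skip
              CS401→CS210: CS210 is gray → back edge
First back edge: CS401 → CS210.

CS401→CS210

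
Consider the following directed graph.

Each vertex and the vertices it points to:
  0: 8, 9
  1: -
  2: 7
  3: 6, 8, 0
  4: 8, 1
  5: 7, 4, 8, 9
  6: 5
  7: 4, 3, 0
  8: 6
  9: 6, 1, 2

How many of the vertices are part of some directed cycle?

A vertex is on a directed cycle iff it belongs to a strongly connected component of size ≥ 2 (or has a self-loop).
The vertices on cycles are {0, 2, 3, 4, 5, 6, 7, 8, 9} — 9 in total.

9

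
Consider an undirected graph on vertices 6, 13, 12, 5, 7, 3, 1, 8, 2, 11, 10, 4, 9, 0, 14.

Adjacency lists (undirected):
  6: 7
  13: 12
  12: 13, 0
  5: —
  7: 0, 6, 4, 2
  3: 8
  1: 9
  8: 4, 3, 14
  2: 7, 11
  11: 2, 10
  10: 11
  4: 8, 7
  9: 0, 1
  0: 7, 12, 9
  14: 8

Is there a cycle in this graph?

DFS, tracking each vertex's parent; an edge to a visited non-parent vertex closes a cycle.
Start from 7:
visit 7 (parent –)
  visit 0 (parent 7)
    0–7: parent, skip
    visit 12 (parent 0)
      visit 13 (parent 12)
        13–12: parent, skip
      12–0: parent, skip
    visit 9 (parent 0)
      9–0: parent, skip
      visit 1 (parent 9)
        1–9: parent, skip
  visit 6 (parent 7)
    6–7: parent, skip
  visit 4 (parent 7)
    visit 8 (parent 4)
      8–4: parent, skip
      visit 3 (parent 8)
        3–8: parent, skip
      visit 14 (parent 8)
        14–8: parent, skip
    4–7: parent, skip
  visit 2 (parent 7)
    2–7: parent, skip
    visit 11 (parent 2)
      11–2: parent, skip
      visit 10 (parent 11)
        10–11: parent, skip
visit 5 (parent –)
No non-parent visited neighbor found — the graph is a forest.

No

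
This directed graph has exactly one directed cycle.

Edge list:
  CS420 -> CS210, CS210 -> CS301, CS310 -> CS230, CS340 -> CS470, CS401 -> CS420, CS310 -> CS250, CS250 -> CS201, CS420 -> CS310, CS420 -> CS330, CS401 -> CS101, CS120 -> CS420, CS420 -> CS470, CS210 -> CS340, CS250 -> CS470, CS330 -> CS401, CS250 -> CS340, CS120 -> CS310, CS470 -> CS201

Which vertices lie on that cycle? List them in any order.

CS330, CS401, CS420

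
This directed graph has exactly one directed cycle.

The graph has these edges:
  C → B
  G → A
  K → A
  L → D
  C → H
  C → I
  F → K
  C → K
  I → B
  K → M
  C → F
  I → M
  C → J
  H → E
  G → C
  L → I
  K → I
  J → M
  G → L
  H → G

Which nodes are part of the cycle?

DFS with gray/black marking from G:
G gray
  A gray
  A black
  L gray
    I gray
      B gray
      B black
      M gray
      M black
    I black
    D gray
    D black
  L black
  C gray
    H gray
      E gray
      E black
      H→G: G is gray → back edge
Back edge closes the cycle G → C → H → G; its vertices are {C, G, H}.

C, G, H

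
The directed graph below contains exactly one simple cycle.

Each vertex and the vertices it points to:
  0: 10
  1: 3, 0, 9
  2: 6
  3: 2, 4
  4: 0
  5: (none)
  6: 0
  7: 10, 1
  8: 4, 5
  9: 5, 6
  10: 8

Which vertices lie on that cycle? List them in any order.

0, 4, 8, 10

DFS with gray/black marking from 10:
10 gray
  8 gray
    4 gray
      0 gray
        0→10: 10 is gray → back edge
Back edge closes the cycle 10 → 8 → 4 → 0 → 10; its vertices are {0, 4, 8, 10}.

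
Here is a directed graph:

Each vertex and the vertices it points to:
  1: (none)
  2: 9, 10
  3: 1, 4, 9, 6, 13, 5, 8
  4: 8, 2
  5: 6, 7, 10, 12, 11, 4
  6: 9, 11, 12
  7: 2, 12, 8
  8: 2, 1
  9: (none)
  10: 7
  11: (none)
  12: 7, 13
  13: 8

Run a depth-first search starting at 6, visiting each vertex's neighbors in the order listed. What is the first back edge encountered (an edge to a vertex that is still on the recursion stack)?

DFS from 6 (visiting each vertex's neighbors in the order listed); mark gray on enter, black on exit:
6 gray
  9 gray
  9 black
  11 gray
  11 black
  12 gray
    7 gray
      2 gray
        2→9: 9 black — skip
        10 gray
          10→7: 7 is gray → back edge
First back edge: 10 → 7.

10->7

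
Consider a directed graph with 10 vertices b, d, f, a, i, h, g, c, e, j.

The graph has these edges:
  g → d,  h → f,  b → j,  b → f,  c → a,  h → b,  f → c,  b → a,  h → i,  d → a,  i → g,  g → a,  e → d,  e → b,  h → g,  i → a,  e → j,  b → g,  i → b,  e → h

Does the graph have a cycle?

No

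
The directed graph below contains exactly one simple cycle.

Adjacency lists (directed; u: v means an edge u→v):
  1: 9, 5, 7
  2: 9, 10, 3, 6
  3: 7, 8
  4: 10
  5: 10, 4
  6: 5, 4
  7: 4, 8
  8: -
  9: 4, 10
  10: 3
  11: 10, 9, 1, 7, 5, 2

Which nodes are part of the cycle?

3, 4, 7, 10

DFS with gray/black marking from 3:
3 gray
  7 gray
    4 gray
      10 gray
        10→3: 3 is gray → back edge
Back edge closes the cycle 3 → 7 → 4 → 10 → 3; its vertices are {3, 4, 7, 10}.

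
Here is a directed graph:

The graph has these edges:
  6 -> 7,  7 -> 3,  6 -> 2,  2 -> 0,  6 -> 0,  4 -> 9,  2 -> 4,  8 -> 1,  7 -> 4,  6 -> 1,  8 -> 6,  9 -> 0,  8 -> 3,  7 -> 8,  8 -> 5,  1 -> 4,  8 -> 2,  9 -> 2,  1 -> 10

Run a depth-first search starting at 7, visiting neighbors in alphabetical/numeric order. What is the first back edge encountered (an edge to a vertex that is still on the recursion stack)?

DFS from 7 (visiting neighbors in alphabetical/numeric order); mark gray on enter, black on exit:
7 gray
  3 gray
  3 black
  4 gray
    9 gray
      0 gray
      0 black
      2 gray
        2→0: 0 black — skip
        2→4: 4 is gray → back edge
First back edge: 2 → 4.

2→4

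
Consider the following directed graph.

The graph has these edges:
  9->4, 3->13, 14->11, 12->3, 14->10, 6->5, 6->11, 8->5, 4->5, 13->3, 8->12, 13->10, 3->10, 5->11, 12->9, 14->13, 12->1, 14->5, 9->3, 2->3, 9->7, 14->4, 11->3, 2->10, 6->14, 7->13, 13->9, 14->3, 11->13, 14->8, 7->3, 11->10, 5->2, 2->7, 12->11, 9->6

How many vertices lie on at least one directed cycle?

12

A vertex is on a directed cycle iff it belongs to a strongly connected component of size ≥ 2 (or has a self-loop).
The vertices on cycles are {2, 3, 4, 5, 6, 7, 8, 9, 11, 12, 13, 14} — 12 in total.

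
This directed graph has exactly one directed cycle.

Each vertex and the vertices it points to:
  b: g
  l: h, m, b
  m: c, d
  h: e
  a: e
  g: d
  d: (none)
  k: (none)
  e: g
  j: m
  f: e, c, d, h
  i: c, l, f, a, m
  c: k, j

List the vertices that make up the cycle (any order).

c, j, m

DFS with gray/black marking from c:
c gray
  k gray
  k black
  j gray
    m gray
      m→c: c is gray → back edge
Back edge closes the cycle c → j → m → c; its vertices are {c, j, m}.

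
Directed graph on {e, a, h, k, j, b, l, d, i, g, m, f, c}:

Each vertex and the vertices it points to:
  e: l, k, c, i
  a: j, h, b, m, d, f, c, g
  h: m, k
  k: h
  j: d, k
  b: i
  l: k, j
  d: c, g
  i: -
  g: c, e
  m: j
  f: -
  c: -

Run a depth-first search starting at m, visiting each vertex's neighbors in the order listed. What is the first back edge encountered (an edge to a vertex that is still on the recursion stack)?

DFS from m (visiting each vertex's neighbors in the order listed); mark gray on enter, black on exit:
m gray
  j gray
    d gray
      c gray
      c black
      g gray
        g→c: c black — skip
        e gray
          l gray
            k gray
              h gray
                h→m: m is gray → back edge
First back edge: h → m.

h->m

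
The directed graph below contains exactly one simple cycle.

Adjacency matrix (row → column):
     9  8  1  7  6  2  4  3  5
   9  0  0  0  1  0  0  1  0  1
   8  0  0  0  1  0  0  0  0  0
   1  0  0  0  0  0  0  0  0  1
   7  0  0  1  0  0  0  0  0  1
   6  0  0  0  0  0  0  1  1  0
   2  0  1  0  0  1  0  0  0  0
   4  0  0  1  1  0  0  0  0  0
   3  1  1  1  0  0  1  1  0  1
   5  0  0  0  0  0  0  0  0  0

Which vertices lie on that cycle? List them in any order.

DFS with gray/black marking from 3:
3 gray
  4 gray
    7 gray
      5 gray
      5 black
      1 gray
        1→5: 5 black — skip
      1 black
    7 black
    4→1: 1 black — skip
  4 black
  2 gray
    8 gray
      8→7: 7 black — skip
    8 black
    6 gray
      6→4: 4 black — skip
      6→3: 3 is gray → back edge
Back edge closes the cycle 3 → 2 → 6 → 3; its vertices are {2, 3, 6}.

2, 3, 6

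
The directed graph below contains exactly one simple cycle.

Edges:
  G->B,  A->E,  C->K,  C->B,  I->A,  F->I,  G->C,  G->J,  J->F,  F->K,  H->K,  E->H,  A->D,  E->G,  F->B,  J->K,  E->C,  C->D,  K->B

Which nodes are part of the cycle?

A, E, F, G, I, J

DFS with gray/black marking from I:
I gray
  A gray
    E gray
      G gray
        B gray
        B black
        C gray
          K gray
            K→B: B black — skip
          K black
          C→B: B black — skip
          D gray
          D black
        C black
        J gray
          J→K: K black — skip
          F gray
            F→I: I is gray → back edge
Back edge closes the cycle I → A → E → G → J → F → I; its vertices are {A, E, F, G, I, J}.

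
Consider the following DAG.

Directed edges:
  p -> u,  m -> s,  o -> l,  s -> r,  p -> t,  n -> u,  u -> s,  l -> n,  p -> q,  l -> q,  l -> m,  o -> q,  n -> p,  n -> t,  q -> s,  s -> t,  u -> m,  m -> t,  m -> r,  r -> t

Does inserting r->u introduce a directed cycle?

Yes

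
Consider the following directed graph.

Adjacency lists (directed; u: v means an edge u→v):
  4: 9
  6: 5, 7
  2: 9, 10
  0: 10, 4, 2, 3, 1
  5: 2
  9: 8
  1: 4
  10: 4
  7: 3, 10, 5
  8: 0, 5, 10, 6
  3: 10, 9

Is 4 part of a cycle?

4 is on a cycle iff 4 can reach itself via ≥1 edge.
4 → 9 → 8 → 0 → 4 — yes.

Yes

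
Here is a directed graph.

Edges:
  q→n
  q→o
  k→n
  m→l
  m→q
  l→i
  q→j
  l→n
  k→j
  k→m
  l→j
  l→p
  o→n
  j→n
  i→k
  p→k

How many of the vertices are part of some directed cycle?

5

A vertex is on a directed cycle iff it belongs to a strongly connected component of size ≥ 2 (or has a self-loop).
The vertices on cycles are {i, k, l, m, p} — 5 in total.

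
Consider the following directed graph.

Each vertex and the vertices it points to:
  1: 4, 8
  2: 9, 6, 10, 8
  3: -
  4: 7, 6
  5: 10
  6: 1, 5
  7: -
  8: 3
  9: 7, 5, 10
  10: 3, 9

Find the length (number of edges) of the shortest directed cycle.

For each vertex v, BFS finds the shortest path from v back to v.
The shortest such closed walk is 9 → 10 → 9, length 2.

2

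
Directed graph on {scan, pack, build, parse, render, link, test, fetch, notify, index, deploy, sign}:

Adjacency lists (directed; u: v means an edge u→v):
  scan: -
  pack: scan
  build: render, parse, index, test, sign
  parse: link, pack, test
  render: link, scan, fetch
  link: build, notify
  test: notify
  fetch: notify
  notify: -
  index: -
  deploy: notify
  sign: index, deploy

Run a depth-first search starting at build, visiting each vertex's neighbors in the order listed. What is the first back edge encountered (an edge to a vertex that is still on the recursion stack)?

link→build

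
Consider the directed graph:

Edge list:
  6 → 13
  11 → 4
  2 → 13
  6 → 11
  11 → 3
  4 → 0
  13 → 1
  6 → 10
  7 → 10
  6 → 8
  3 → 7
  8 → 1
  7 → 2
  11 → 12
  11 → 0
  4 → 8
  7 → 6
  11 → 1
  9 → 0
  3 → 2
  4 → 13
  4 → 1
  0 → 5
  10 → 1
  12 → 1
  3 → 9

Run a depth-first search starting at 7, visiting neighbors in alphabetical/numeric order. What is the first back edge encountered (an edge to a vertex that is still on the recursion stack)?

3→7

DFS from 7 (visiting neighbors in alphabetical/numeric order); mark gray on enter, black on exit:
7 gray
  2 gray
    13 gray
      1 gray
      1 black
    13 black
  2 black
  6 gray
    8 gray
      8→1: 1 black — skip
    8 black
    10 gray
      10→1: 1 black — skip
    10 black
    11 gray
      0 gray
        5 gray
        5 black
      0 black
      11→1: 1 black — skip
      3 gray
        3→2: 2 black — skip
        3→7: 7 is gray → back edge
First back edge: 3 → 7.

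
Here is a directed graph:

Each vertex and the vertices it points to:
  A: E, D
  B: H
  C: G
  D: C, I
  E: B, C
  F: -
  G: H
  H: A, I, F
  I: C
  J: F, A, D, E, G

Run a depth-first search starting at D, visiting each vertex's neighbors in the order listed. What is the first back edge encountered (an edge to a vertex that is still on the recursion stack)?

DFS from D (visiting each vertex's neighbors in the order listed); mark gray on enter, black on exit:
D gray
  C gray
    G gray
      H gray
        A gray
          E gray
            B gray
              B→H: H is gray → back edge
First back edge: B → H.

B->H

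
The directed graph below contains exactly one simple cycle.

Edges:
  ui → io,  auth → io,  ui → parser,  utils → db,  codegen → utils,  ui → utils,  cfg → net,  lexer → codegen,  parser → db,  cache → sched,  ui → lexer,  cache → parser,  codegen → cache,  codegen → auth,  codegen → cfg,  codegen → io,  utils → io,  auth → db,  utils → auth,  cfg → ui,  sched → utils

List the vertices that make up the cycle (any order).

DFS with gray/black marking from codegen:
codegen gray
  auth gray
    io gray
    io black
    db gray
    db black
  auth black
  cfg gray
    net gray
    net black
    ui gray
      ui→io: io black — skip
      parser gray
        parser→db: db black — skip
      parser black
      utils gray
        utils→db: db black — skip
        utils→auth: auth black — skip
        utils→io: io black — skip
      utils black
      lexer gray
        lexer→codegen: codegen is gray → back edge
Back edge closes the cycle codegen → cfg → ui → lexer → codegen; its vertices are {ui, cfg, lexer, codegen}.

ui, cfg, lexer, codegen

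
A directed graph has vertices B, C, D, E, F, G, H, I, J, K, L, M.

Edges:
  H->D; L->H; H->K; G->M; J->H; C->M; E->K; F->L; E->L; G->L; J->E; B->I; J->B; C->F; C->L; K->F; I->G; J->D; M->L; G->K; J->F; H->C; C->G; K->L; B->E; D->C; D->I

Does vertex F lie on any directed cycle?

Yes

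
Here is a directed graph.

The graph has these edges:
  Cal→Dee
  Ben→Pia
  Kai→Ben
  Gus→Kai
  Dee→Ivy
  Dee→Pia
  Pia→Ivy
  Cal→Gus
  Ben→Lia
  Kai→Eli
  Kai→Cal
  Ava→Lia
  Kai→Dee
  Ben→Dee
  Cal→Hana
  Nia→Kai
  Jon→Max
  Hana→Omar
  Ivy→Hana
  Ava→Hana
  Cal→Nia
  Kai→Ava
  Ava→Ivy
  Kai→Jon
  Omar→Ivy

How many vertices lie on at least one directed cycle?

7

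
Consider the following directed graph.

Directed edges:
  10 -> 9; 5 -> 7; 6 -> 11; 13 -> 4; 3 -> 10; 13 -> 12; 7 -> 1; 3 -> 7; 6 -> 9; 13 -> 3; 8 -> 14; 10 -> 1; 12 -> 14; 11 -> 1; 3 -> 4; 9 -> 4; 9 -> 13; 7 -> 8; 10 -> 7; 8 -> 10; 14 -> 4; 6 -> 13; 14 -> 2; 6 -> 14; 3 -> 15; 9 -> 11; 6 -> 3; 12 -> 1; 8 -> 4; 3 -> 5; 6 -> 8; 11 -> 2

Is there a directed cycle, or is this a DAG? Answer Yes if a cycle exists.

DFS with white/gray/black marking, starting from 8:
8 gray
  4 gray
  4 black
  14 gray
    14→4: 4 black — skip
    2 gray
    2 black
  14 black
  10 gray
    9 gray
      9→4: 4 black — skip
      11 gray
        1 gray
        1 black
        11→2: 2 black — skip
      11 black
      13 gray
        12 gray
          12→1: 1 black — skip
          12→14: 14 black — skip
        12 black
        13→4: 4 black — skip
        3 gray
          7 gray
            7→1: 1 black — skip
            7→8: 8 is gray → back edge
Back edge found, so a cycle exists: 8 → 10 → 9 → 13 → 3 → 7 → 8.

Yes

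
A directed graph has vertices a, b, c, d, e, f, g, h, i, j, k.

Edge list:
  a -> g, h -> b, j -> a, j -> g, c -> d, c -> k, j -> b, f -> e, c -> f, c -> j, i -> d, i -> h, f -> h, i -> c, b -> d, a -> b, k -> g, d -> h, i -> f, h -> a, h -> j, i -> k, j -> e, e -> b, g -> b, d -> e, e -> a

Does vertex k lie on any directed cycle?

k lies on a cycle iff there is a path from k back to itself.
Exploring from k, it never reaches itself; equivalently, its strongly connected component is a singleton.

No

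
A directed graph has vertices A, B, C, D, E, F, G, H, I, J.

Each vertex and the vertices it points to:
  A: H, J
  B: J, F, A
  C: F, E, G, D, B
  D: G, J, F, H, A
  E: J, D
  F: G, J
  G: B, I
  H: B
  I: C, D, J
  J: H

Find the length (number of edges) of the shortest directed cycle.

For each vertex v, BFS finds the shortest path from v back to v.
The shortest such closed walk is I → D → G → I, length 3.

3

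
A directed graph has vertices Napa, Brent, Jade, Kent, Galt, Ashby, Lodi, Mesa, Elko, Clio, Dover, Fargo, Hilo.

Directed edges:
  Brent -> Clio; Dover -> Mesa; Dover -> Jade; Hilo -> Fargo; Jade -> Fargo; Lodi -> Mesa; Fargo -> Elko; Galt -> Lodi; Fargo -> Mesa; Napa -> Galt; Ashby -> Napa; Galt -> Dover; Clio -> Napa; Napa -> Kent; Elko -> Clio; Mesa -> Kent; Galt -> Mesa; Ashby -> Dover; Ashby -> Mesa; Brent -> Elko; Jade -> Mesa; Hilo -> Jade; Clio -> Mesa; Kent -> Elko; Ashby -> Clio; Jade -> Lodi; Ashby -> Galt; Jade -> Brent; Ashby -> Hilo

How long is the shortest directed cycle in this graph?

For each vertex v, BFS finds the shortest path from v back to v.
The shortest such closed walk is Napa → Kent → Elko → Clio → Napa, length 4.

4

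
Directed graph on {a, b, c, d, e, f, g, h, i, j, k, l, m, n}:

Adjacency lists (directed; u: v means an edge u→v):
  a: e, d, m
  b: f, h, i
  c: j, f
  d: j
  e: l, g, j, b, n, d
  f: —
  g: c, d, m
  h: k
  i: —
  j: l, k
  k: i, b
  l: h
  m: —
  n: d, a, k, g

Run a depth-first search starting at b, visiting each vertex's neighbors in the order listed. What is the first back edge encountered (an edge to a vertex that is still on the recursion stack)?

k→b

DFS from b (visiting each vertex's neighbors in the order listed); mark gray on enter, black on exit:
b gray
  f gray
  f black
  h gray
    k gray
      i gray
      i black
      k→b: b is gray → back edge
First back edge: k → b.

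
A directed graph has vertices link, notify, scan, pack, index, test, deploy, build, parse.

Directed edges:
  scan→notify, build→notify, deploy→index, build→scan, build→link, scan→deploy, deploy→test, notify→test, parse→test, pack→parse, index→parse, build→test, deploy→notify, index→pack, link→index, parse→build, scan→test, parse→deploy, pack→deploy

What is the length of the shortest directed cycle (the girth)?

For each vertex v, BFS finds the shortest path from v back to v.
The shortest such closed walk is index → pack → deploy → index, length 3.

3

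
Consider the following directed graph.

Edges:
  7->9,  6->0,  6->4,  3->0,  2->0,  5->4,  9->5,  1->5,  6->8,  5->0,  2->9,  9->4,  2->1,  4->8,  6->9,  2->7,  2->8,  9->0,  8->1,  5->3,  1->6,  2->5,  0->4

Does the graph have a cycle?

Yes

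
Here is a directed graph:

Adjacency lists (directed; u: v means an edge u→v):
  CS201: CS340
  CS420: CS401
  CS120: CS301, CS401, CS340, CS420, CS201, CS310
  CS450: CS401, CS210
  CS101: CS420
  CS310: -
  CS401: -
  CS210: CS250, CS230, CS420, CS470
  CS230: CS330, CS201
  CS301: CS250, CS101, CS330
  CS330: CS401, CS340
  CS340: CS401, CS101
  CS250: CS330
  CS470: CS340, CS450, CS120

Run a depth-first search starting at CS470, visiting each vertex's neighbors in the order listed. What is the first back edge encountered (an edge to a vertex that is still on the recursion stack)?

CS210→CS470

DFS from CS470 (visiting each vertex's neighbors in the order listed); mark gray on enter, black on exit:
CS470 gray
  CS340 gray
    CS401 gray
    CS401 black
    CS101 gray
      CS420 gray
        CS420→CS401: CS401 black — skip
      CS420 black
    CS101 black
  CS340 black
  CS450 gray
    CS450→CS401: CS401 black — skip
    CS210 gray
      CS250 gray
        CS330 gray
          CS330→CS401: CS401 black — skip
          CS330→CS340: CS340 black — skip
        CS330 black
      CS250 black
      CS230 gray
        CS230→CS330: CS330 black — skip
        CS201 gray
          CS201→CS340: CS340 black — skip
        CS201 black
      CS230 black
      CS210→CS420: CS420 black — skip
      CS210→CS470: CS470 is gray → back edge
First back edge: CS210 → CS470.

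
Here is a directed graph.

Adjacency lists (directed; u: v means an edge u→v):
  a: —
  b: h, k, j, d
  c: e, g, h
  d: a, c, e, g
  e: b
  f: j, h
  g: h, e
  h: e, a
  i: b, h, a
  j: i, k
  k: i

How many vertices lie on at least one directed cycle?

9

A vertex is on a directed cycle iff it belongs to a strongly connected component of size ≥ 2 (or has a self-loop).
The vertices on cycles are {b, c, d, e, g, h, i, j, k} — 9 in total.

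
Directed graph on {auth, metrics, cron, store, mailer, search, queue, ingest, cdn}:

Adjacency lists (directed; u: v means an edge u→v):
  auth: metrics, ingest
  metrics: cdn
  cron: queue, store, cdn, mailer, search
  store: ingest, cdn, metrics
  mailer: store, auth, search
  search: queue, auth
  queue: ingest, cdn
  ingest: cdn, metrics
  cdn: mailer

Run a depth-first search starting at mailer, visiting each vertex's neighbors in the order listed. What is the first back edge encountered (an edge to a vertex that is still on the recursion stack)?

DFS from mailer (visiting each vertex's neighbors in the order listed); mark gray on enter, black on exit:
mailer gray
  store gray
    ingest gray
      cdn gray
        cdn→mailer: mailer is gray → back edge
First back edge: cdn → mailer.

cdn→mailer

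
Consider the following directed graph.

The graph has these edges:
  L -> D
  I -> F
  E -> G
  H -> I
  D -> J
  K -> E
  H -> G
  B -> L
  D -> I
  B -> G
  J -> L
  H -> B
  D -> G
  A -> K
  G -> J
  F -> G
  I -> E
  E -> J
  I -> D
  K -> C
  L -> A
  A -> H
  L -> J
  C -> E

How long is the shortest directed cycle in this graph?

2

For each vertex v, BFS finds the shortest path from v back to v.
The shortest such closed walk is L → J → L, length 2.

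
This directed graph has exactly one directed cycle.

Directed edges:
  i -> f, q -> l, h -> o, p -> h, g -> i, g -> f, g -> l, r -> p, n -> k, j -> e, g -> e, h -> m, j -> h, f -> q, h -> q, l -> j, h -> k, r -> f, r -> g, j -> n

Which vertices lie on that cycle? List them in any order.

h, j, l, q

DFS with gray/black marking from l:
l gray
  j gray
    e gray
    e black
    h gray
      o gray
      o black
      k gray
      k black
      q gray
        q→l: l is gray → back edge
Back edge closes the cycle l → j → h → q → l; its vertices are {h, j, l, q}.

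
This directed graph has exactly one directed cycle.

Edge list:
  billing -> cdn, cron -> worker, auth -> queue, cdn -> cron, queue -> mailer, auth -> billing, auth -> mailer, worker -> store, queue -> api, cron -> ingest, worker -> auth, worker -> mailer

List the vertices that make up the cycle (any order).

DFS with gray/black marking from cron:
cron gray
  worker gray
    store gray
    store black
    auth gray
      mailer gray
      mailer black
      billing gray
        cdn gray
          cdn→cron: cron is gray → back edge
Back edge closes the cycle cron → worker → auth → billing → cdn → cron; its vertices are {cdn, auth, cron, worker, billing}.

cdn, auth, cron, worker, billing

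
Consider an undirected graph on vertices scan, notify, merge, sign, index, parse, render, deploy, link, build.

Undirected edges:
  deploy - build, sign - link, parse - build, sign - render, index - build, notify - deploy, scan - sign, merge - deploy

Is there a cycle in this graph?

No

DFS, tracking each vertex's parent; an edge to a visited non-parent vertex closes a cycle.
Start from sign:
visit sign (parent –)
  visit link (parent sign)
    link–sign: parent, skip
  visit render (parent sign)
    render–sign: parent, skip
  visit scan (parent sign)
    scan–sign: parent, skip
visit notify (parent –)
  visit deploy (parent notify)
    visit build (parent deploy)
      visit parse (parent build)
        parse–build: parent, skip
      visit index (parent build)
        index–build: parent, skip
      build–deploy: parent, skip
    deploy–notify: parent, skip
    visit merge (parent deploy)
      merge–deploy: parent, skip
No non-parent visited neighbor found — the graph is a forest.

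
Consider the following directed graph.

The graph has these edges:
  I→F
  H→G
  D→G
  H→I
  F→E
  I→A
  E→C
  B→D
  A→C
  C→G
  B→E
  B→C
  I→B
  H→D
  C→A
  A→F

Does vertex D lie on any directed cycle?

D lies on a cycle iff there is a path from D back to itself.
Exploring from D, it never reaches itself; equivalently, its strongly connected component is a singleton.

No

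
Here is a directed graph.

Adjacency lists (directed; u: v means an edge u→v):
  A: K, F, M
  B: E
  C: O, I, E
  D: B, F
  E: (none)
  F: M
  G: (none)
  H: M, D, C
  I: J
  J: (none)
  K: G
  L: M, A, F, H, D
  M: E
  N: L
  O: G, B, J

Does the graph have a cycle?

DFS with white/gray/black marking, starting from G:
G gray
G black
A gray
  K gray
    K→G: G black — skip
  K black
  F gray
    M gray
      E gray
      E black
    M black
  F black
  A→M: M black — skip
A black
B gray
  B→E: E black — skip
B black
C gray
  O gray
    O→G: G black — skip
    O→B: B black — skip
    J gray
    J black
  O black
  I gray
    I→J: J black — skip
  I black
  C→E: E black — skip
C black
D gray
  D→B: B black — skip
  D→F: F black — skip
D black
H gray
  H→M: M black — skip
  H→D: D black — skip
  H→C: C black — skip
H black
L gray
  L→M: M black — skip
  L→A: A black — skip
  L→F: F black — skip
  L→H: H black — skip
  L→D: D black — skip
L black
N gray
  N→L: L black — skip
N black
Every edge goes to a white or black vertex — no back edge, so the graph is acyclic.

No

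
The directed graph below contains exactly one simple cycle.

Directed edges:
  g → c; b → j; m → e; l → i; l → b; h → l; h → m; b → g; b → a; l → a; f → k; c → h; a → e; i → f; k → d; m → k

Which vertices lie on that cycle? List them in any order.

DFS with gray/black marking from h:
h gray
  m gray
    e gray
    e black
    k gray
      d gray
      d black
    k black
  m black
  l gray
    i gray
      f gray
        f→k: k black — skip
      f black
    i black
    a gray
      a→e: e black — skip
    a black
    b gray
      g gray
        c gray
          c→h: h is gray → back edge
Back edge closes the cycle h → l → b → g → c → h; its vertices are {b, c, g, h, l}.

b, c, g, h, l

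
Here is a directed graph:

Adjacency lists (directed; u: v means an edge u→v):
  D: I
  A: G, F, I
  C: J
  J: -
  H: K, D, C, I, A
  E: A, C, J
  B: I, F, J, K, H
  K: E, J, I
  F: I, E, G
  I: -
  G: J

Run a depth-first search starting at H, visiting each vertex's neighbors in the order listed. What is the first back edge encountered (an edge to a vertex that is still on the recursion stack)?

DFS from H (visiting each vertex's neighbors in the order listed); mark gray on enter, black on exit:
H gray
  K gray
    E gray
      A gray
        G gray
          J gray
          J black
        G black
        F gray
          I gray
          I black
          F→E: E is gray → back edge
First back edge: F → E.

F→E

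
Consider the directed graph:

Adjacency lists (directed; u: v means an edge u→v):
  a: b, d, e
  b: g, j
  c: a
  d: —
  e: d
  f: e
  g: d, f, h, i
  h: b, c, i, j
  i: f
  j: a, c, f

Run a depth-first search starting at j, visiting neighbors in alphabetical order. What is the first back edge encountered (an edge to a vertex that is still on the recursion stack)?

DFS from j (visiting neighbors in alphabetical order); mark gray on enter, black on exit:
j gray
  a gray
    b gray
      g gray
        d gray
        d black
        f gray
          e gray
            e→d: d black — skip
          e black
        f black
        h gray
          h→b: b is gray → back edge
First back edge: h → b.

h->b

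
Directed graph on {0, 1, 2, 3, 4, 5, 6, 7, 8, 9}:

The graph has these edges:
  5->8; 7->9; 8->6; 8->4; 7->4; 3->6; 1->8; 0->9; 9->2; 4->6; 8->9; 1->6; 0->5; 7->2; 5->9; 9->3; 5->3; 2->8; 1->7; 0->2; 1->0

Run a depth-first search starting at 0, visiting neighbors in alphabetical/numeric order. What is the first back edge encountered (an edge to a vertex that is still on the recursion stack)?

9→2

DFS from 0 (visiting neighbors in alphabetical/numeric order); mark gray on enter, black on exit:
0 gray
  2 gray
    8 gray
      4 gray
        6 gray
        6 black
      4 black
      8→6: 6 black — skip
      9 gray
        9→2: 2 is gray → back edge
First back edge: 9 → 2.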